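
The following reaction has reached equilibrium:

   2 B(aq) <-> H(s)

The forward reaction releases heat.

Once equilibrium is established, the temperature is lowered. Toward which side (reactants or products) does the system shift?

The forward reaction is exothermic. Lowering T favours the exothermic direction — shift to the right.

right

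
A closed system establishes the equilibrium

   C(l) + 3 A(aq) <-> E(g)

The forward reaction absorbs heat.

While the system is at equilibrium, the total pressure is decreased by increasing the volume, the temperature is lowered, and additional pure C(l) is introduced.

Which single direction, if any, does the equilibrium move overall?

Gas moles: reactants 0, products 1 (Δn_gas = +1). Expansion shifts the system toward the side with more moles of gas — to the right.
The forward reaction is endothermic. Lowering T favours the exothermic direction — shift to the left.
C is a pure liquid; its activity is 1 regardless of amount, so Q is unaffected — no shift from this change.
The individual effects push in opposite directions; without quantitative information the net direction cannot be determined.

cannot be determined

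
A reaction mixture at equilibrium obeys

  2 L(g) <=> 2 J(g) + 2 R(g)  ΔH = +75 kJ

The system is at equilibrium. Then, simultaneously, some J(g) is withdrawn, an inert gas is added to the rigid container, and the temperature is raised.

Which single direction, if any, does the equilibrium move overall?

Removing J (g), a product, drives the reaction to the right.
At constant volume, adding an inert gas leaves every reacting species' partial pressure unchanged, so Q is unchanged — no shift from this change.
The forward reaction is endothermic. Raising T favours the endothermic direction — shift to the right.
Only the nonzero effect(s) matter; the net shift is to the right.

right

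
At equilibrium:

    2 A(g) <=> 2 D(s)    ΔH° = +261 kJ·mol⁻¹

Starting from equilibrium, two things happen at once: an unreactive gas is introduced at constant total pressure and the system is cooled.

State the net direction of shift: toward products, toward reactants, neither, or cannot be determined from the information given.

left

Adding inert gas at constant total pressure expands the volume and lowers every reacting partial pressure. With Δn_gas = 0 − 2 = -2, Q moves away from K toward the side with fewer gas moles, so the system shifts toward the side with more gas moles — to the left.
The forward reaction is endothermic. Lowering T favours the exothermic direction — shift to the left.
All effects act in the same direction — net shift to the left.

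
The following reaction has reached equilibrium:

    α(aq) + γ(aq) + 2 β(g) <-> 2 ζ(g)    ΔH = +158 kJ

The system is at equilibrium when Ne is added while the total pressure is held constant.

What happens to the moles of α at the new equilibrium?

Adding inert gas at constant total pressure expands the volume, scaling every reacting partial pressure by the same factor. Δn_gas = 2 − 2 = 0, so Q is unchanged — no shift.
No net shift occurs, so the amount of α is unchanged.

unchanged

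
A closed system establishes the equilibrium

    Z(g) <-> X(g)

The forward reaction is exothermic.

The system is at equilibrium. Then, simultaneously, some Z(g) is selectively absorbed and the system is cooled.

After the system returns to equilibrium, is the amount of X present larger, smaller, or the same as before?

Removing Z (g), a reactant, drives the reaction to the left.
The forward reaction is exothermic. Lowering T favours the exothermic direction — shift to the right.
The two effects oppose each other, so the net shift — and hence the change in X — cannot be determined from the given information.

cannot be determined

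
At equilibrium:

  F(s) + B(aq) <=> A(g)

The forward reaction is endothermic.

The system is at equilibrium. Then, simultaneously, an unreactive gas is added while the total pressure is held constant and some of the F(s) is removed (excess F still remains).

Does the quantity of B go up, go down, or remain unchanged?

Adding inert gas at constant total pressure expands the volume and lowers every reacting partial pressure. With Δn_gas = 1 − 0 = +1, Q moves away from K toward the side with fewer gas moles, so the system shifts toward the side with more gas moles — to the right.
F is a pure solid; its activity is 1 regardless of amount, so Q is unaffected — no shift from this change.
The net shift is to the right. B is a reactant, so its amount decreases.

decreases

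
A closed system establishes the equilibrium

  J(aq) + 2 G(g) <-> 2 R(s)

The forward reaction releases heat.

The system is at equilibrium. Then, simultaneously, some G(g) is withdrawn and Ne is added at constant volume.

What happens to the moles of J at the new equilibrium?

Removing G (g), a reactant, drives the reaction to the left.
At constant volume, adding an inert gas leaves every reacting species' partial pressure unchanged, so Q is unchanged — no shift from this change.
The net shift is to the left. J is a reactant, so its amount increases.

increases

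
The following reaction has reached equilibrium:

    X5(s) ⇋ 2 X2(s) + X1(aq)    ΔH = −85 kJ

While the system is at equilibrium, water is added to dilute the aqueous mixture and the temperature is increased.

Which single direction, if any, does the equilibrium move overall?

Dilution lowers every aqueous concentration by the same factor. Δn_aq = 1 − 0 = +1, so the system shifts toward the side with more dissolved moles — to the right.
The forward reaction is exothermic. Raising T favours the endothermic direction — shift to the left.
The individual effects push in opposite directions; without quantitative information the net direction cannot be determined.

cannot be determined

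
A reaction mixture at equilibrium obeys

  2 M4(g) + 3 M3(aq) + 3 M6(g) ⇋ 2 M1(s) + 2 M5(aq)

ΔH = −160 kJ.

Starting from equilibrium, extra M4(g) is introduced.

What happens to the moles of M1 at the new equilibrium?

increases

Adding M4 (g), a reactant, drives the reaction to the right.
The net shift is to the right. M1 is a product, so its amount increases.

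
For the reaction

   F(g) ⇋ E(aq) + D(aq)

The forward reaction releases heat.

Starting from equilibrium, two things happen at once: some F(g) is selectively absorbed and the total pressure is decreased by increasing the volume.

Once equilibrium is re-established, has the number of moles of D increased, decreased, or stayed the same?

Removing F (g), a reactant, drives the reaction to the left.
Gas moles: reactants 1, products 0 (Δn_gas = -1). Expansion shifts the system toward the side with more moles of gas — to the left.
The net shift is to the left. D is a product, so its amount decreases.

decreases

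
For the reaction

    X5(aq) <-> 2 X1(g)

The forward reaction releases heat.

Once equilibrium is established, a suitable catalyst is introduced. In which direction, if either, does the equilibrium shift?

no shift

A catalyst speeds both forward and reverse rates equally; it changes neither Q nor K — no shift from this change.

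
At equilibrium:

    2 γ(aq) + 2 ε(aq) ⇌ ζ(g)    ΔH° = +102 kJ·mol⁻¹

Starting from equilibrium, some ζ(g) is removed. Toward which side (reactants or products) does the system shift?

Removing ζ (g), a product, drives the reaction to the right.

right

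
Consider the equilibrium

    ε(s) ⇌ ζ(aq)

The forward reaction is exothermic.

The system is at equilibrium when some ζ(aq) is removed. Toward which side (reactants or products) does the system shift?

right

Removing ζ (aq), a product, drives the reaction to the right.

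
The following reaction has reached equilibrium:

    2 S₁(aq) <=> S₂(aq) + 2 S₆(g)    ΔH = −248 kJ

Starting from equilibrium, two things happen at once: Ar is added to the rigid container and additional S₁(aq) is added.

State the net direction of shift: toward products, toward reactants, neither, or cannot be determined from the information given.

At constant volume, adding an inert gas leaves every reacting species' partial pressure unchanged, so Q is unchanged — no shift from this change.
Adding S₁ (aq), a reactant, drives the reaction to the right.
Only the nonzero effect(s) matter; the net shift is to the right.

right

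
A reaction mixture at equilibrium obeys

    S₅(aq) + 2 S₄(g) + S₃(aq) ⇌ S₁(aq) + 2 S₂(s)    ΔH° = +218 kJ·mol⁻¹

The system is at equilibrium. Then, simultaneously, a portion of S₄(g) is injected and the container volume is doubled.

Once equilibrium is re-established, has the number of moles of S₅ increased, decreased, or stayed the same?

Adding S₄ (g), a reactant, drives the reaction to the right.
Gas moles: reactants 2, products 0 (Δn_gas = -2). Expansion shifts the system toward the side with more moles of gas — to the left.
The two effects oppose each other, so the net shift — and hence the change in S₅ — cannot be determined from the given information.

cannot be determined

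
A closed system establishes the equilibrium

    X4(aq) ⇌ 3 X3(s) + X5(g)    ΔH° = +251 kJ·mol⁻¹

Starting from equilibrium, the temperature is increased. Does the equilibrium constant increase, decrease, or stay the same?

increases

K depends on temperature via the van 't Hoff relation. The forward reaction is endothermic, so raising T increases K.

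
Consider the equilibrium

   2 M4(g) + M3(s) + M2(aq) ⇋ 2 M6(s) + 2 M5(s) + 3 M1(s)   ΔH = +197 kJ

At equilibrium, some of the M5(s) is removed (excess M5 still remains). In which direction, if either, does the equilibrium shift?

M5 is a pure solid; its activity is 1 regardless of amount, so Q is unaffected — no shift from this change.

no shift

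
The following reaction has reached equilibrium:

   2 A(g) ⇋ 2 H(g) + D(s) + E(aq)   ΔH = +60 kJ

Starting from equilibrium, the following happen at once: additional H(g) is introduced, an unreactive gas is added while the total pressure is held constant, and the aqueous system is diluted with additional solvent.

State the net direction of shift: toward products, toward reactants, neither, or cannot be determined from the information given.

cannot be determined

Adding H (g), a product, drives the reaction to the left.
Adding inert gas at constant total pressure expands the volume, scaling every reacting partial pressure by the same factor. Δn_gas = 2 − 2 = 0, so Q is unchanged — no shift.
Dilution lowers every aqueous concentration by the same factor. Δn_aq = 1 − 0 = +1, so the system shifts toward the side with more dissolved moles — to the right.
The individual effects push in opposite directions; without quantitative information the net direction cannot be determined.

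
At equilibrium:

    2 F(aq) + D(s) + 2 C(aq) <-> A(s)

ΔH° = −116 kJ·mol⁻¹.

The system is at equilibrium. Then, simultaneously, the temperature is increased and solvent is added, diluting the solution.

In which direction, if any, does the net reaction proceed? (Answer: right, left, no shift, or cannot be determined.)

left

The forward reaction is exothermic. Raising T favours the endothermic direction — shift to the left.
Dilution lowers every aqueous concentration by the same factor. Δn_aq = 0 − 4 = -4, so the system shifts toward the side with more dissolved moles — to the left.
All effects act in the same direction — net shift to the left.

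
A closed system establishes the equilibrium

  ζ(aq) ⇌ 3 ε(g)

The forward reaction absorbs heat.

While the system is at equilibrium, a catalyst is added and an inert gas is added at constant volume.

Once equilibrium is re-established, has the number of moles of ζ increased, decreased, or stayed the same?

A catalyst speeds both forward and reverse rates equally; it changes neither Q nor K — no shift from this change.
At constant volume, adding an inert gas leaves every reacting species' partial pressure unchanged, so Q is unchanged — no shift from this change.
No net shift occurs, so the amount of ζ is unchanged.

unchanged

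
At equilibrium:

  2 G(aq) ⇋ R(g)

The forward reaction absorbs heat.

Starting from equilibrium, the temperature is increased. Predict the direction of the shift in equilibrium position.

The forward reaction is endothermic. Raising T favours the endothermic direction — shift to the right.

right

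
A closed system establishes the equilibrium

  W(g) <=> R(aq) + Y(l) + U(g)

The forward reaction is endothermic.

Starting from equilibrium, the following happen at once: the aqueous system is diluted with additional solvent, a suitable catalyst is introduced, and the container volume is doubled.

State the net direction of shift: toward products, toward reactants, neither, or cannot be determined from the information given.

right

Dilution lowers every aqueous concentration by the same factor. Δn_aq = 1 − 0 = +1, so the system shifts toward the side with more dissolved moles — to the right.
A catalyst speeds both forward and reverse rates equally; it changes neither Q nor K — no shift from this change.
Gas moles: reactants 1, products 1. Δn_gas = 0, so a volume change leaves Q equal to K — no shift from this change.
Only the nonzero effect(s) matter; the net shift is to the right.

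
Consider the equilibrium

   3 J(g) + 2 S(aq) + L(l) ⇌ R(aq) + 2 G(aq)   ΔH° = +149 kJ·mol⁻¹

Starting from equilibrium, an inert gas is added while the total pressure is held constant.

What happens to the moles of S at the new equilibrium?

Adding inert gas at constant total pressure expands the volume and lowers every reacting partial pressure. With Δn_gas = 0 − 3 = -3, Q moves away from K toward the side with fewer gas moles, so the system shifts toward the side with more gas moles — to the left.
The net shift is to the left. S is a reactant, so its amount increases.

increases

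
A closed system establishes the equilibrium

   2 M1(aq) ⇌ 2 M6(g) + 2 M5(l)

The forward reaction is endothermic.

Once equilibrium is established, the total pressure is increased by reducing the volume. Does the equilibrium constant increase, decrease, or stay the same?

unchanged

The equilibrium constant depends only on temperature. This perturbation may move the position of equilibrium, but since T is unchanged, K itself is unchanged.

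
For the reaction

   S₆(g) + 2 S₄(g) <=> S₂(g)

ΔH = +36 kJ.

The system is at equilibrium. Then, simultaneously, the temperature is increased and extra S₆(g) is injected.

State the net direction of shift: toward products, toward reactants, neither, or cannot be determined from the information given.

right

The forward reaction is endothermic. Raising T favours the endothermic direction — shift to the right.
Adding S₆ (g), a reactant, drives the reaction to the right.
All effects act in the same direction — net shift to the right.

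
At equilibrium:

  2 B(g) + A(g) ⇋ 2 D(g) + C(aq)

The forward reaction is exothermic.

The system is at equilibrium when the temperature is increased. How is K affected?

K depends on temperature via the van 't Hoff relation. The forward reaction is exothermic, so raising T decreases K.

decreases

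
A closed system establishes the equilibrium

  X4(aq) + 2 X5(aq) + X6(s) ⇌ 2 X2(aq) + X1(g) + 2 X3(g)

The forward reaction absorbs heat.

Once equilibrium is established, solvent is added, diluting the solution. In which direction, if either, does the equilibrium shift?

left

Dilution lowers every aqueous concentration by the same factor. Δn_aq = 2 − 3 = -1, so the system shifts toward the side with more dissolved moles — to the left.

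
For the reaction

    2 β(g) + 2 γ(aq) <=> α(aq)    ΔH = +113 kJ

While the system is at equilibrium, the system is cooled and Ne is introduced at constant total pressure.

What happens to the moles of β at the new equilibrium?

The forward reaction is endothermic. Lowering T favours the exothermic direction — shift to the left.
Adding inert gas at constant total pressure expands the volume and lowers every reacting partial pressure. With Δn_gas = 0 − 2 = -2, Q moves away from K toward the side with fewer gas moles, so the system shifts toward the side with more gas moles — to the left.
The net shift is to the left. β is a reactant, so its amount increases.

increases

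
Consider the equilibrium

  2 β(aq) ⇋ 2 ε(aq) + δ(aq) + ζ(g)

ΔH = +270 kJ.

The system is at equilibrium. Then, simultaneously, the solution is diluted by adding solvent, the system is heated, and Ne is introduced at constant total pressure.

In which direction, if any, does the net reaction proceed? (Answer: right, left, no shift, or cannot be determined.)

Dilution lowers every aqueous concentration by the same factor. Δn_aq = 3 − 2 = +1, so the system shifts toward the side with more dissolved moles — to the right.
The forward reaction is endothermic. Raising T favours the endothermic direction — shift to the right.
Adding inert gas at constant total pressure expands the volume and lowers every reacting partial pressure. With Δn_gas = 1 − 0 = +1, Q moves away from K toward the side with fewer gas moles, so the system shifts toward the side with more gas moles — to the right.
All effects act in the same direction — net shift to the right.

right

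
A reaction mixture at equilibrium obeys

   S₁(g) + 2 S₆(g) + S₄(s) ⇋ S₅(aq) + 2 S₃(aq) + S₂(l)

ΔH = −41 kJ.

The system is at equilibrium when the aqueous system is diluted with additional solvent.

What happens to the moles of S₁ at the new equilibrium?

Dilution lowers every aqueous concentration by the same factor. Δn_aq = 3 − 0 = +3, so the system shifts toward the side with more dissolved moles — to the right.
The net shift is to the right. S₁ is a reactant, so its amount decreases.

decreases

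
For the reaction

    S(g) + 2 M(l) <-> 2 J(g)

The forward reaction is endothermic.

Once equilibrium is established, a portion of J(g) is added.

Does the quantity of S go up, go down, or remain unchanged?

increases

Adding J (g), a product, drives the reaction to the left.
The net shift is to the left. S is a reactant, so its amount increases.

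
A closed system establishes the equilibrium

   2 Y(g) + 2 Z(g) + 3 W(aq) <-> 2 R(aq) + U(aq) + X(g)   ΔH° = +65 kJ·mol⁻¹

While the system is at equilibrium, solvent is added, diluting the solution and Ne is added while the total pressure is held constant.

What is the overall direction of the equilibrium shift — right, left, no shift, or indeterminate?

left

Dilution scales every aqueous concentration by the same factor. Δn_aq = 3 − 3 = 0, so Q is unchanged — no shift.
Adding inert gas at constant total pressure expands the volume and lowers every reacting partial pressure. With Δn_gas = 1 − 4 = -3, Q moves away from K toward the side with fewer gas moles, so the system shifts toward the side with more gas moles — to the left.
Only the nonzero effect(s) matter; the net shift is to the left.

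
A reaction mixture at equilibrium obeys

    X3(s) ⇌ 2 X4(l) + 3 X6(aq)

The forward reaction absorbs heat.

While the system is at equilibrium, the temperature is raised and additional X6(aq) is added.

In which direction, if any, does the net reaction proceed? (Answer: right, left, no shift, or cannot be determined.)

The forward reaction is endothermic. Raising T favours the endothermic direction — shift to the right.
Adding X6 (aq), a product, drives the reaction to the left.
The individual effects push in opposite directions; without quantitative information the net direction cannot be determined.

cannot be determined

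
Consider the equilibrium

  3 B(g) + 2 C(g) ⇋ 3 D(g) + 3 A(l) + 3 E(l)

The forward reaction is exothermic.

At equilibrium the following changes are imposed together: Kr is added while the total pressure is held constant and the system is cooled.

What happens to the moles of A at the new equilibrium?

Adding inert gas at constant total pressure expands the volume and lowers every reacting partial pressure. With Δn_gas = 3 − 5 = -2, Q moves away from K toward the side with fewer gas moles, so the system shifts toward the side with more gas moles — to the left.
The forward reaction is exothermic. Lowering T favours the exothermic direction — shift to the right.
The two effects oppose each other, so the net shift — and hence the change in A — cannot be determined from the given information.

cannot be determined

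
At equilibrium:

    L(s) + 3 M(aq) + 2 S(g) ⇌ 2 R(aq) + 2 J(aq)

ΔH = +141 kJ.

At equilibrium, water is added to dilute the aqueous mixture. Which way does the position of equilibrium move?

right

Dilution lowers every aqueous concentration by the same factor. Δn_aq = 4 − 3 = +1, so the system shifts toward the side with more dissolved moles — to the right.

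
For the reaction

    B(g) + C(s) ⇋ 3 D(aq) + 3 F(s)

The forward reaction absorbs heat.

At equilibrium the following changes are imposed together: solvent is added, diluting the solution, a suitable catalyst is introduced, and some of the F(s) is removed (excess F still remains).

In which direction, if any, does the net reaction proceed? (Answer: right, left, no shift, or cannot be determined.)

Dilution lowers every aqueous concentration by the same factor. Δn_aq = 3 − 0 = +3, so the system shifts toward the side with more dissolved moles — to the right.
A catalyst speeds both forward and reverse rates equally; it changes neither Q nor K — no shift from this change.
F is a pure solid; its activity is 1 regardless of amount, so Q is unaffected — no shift from this change.
Only the nonzero effect(s) matter; the net shift is to the right.

right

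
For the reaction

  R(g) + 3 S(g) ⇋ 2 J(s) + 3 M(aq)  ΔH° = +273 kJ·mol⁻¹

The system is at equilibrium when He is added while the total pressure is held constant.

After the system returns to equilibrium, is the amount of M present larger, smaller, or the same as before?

decreases

Adding inert gas at constant total pressure expands the volume and lowers every reacting partial pressure. With Δn_gas = 0 − 4 = -4, Q moves away from K toward the side with fewer gas moles, so the system shifts toward the side with more gas moles — to the left.
The net shift is to the left. M is a product, so its amount decreases.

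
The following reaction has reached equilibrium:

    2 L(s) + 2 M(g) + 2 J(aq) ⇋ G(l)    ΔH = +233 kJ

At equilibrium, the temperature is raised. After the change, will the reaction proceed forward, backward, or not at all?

right

The forward reaction is endothermic. Raising T favours the endothermic direction — shift to the right.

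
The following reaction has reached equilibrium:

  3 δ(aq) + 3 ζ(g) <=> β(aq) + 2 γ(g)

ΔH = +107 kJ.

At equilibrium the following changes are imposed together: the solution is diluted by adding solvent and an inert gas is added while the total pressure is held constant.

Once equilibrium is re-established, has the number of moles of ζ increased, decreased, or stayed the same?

increases

Dilution lowers every aqueous concentration by the same factor. Δn_aq = 1 − 3 = -2, so the system shifts toward the side with more dissolved moles — to the left.
Adding inert gas at constant total pressure expands the volume and lowers every reacting partial pressure. With Δn_gas = 2 − 3 = -1, Q moves away from K toward the side with fewer gas moles, so the system shifts toward the side with more gas moles — to the left.
The net shift is to the left. ζ is a reactant, so its amount increases.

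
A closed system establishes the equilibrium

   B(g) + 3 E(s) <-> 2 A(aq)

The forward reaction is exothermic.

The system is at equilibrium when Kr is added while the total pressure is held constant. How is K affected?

unchanged

The equilibrium constant depends only on temperature. This perturbation may move the position of equilibrium, but since T is unchanged, K itself is unchanged.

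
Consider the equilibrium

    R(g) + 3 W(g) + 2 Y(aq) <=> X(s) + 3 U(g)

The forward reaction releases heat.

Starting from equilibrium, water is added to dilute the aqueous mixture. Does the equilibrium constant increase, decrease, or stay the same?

unchanged

The equilibrium constant depends only on temperature. This perturbation may move the position of equilibrium, but since T is unchanged, K itself is unchanged.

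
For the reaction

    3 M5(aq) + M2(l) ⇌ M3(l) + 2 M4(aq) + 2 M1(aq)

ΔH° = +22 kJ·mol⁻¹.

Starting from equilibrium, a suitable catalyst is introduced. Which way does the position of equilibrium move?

no shift

A catalyst speeds both forward and reverse rates equally; it changes neither Q nor K — no shift from this change.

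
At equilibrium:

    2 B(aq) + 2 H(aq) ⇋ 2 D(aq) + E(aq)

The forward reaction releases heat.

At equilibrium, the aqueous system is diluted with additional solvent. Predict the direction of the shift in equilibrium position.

Dilution lowers every aqueous concentration by the same factor. Δn_aq = 3 − 4 = -1, so the system shifts toward the side with more dissolved moles — to the left.

left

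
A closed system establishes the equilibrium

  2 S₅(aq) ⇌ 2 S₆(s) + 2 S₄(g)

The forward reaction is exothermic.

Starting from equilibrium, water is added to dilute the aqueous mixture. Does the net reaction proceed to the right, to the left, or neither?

left

Dilution lowers every aqueous concentration by the same factor. Δn_aq = 0 − 2 = -2, so the system shifts toward the side with more dissolved moles — to the left.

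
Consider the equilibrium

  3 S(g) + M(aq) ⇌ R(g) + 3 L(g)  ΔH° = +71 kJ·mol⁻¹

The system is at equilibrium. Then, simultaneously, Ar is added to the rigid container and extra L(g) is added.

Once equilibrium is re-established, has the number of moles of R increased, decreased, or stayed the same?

At constant volume, adding an inert gas leaves every reacting species' partial pressure unchanged, so Q is unchanged — no shift from this change.
Adding L (g), a product, drives the reaction to the left.
The net shift is to the left. R is a product, so its amount decreases.

decreases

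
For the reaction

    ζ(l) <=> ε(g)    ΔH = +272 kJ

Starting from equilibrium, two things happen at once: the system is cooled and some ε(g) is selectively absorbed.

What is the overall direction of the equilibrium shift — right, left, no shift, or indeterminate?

cannot be determined

The forward reaction is endothermic. Lowering T favours the exothermic direction — shift to the left.
Removing ε (g), a product, drives the reaction to the right.
The individual effects push in opposite directions; without quantitative information the net direction cannot be determined.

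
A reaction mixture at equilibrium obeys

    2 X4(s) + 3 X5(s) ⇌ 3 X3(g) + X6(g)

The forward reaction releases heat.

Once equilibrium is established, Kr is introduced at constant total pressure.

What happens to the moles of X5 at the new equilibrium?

decreases

Adding inert gas at constant total pressure expands the volume and lowers every reacting partial pressure. With Δn_gas = 4 − 0 = +4, Q moves away from K toward the side with fewer gas moles, so the system shifts toward the side with more gas moles — to the right.
The net shift is to the right. X5 is a reactant, so its amount decreases.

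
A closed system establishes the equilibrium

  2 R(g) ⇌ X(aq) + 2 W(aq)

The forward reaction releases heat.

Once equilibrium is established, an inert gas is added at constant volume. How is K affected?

The equilibrium constant depends only on temperature. This perturbation changes neither the position of equilibrium nor K.

unchanged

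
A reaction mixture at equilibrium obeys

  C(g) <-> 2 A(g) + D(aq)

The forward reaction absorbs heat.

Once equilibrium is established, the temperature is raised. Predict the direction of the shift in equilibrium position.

The forward reaction is endothermic. Raising T favours the endothermic direction — shift to the right.

right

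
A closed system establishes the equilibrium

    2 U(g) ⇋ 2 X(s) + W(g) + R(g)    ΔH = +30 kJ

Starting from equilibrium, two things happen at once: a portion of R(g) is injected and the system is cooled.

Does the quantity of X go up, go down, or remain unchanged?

decreases

Adding R (g), a product, drives the reaction to the left.
The forward reaction is endothermic. Lowering T favours the exothermic direction — shift to the left.
The net shift is to the left. X is a product, so its amount decreases.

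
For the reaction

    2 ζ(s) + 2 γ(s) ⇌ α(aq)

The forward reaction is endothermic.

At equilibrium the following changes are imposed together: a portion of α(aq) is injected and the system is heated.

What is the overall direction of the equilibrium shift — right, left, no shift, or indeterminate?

cannot be determined

Adding α (aq), a product, drives the reaction to the left.
The forward reaction is endothermic. Raising T favours the endothermic direction — shift to the right.
The individual effects push in opposite directions; without quantitative information the net direction cannot be determined.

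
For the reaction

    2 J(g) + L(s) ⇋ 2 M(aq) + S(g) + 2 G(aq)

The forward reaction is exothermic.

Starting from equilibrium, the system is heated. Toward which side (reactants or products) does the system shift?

left

The forward reaction is exothermic. Raising T favours the endothermic direction — shift to the left.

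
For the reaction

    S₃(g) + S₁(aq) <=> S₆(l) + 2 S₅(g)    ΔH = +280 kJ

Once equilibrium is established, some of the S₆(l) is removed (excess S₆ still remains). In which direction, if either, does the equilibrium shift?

no shift

S₆ is a pure liquid; its activity is 1 regardless of amount, so Q is unaffected — no shift from this change.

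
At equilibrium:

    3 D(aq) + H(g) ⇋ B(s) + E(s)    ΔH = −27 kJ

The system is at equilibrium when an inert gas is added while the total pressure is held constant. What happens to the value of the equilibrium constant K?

unchanged

The equilibrium constant depends only on temperature. This perturbation may move the position of equilibrium, but since T is unchanged, K itself is unchanged.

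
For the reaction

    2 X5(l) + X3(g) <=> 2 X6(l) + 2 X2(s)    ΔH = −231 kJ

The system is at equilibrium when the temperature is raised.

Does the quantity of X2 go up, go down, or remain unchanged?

The forward reaction is exothermic. Raising T favours the endothermic direction — shift to the left.
The net shift is to the left. X2 is a product, so its amount decreases.

decreases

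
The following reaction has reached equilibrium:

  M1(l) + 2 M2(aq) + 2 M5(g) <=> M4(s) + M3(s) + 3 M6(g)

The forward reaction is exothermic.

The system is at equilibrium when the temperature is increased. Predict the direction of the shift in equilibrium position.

left

The forward reaction is exothermic. Raising T favours the endothermic direction — shift to the left.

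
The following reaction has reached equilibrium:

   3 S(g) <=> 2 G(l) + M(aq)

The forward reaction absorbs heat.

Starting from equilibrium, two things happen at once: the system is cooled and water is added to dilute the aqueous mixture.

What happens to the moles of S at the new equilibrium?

The forward reaction is endothermic. Lowering T favours the exothermic direction — shift to the left.
Dilution lowers every aqueous concentration by the same factor. Δn_aq = 1 − 0 = +1, so the system shifts toward the side with more dissolved moles — to the right.
The two effects oppose each other, so the net shift — and hence the change in S — cannot be determined from the given information.

cannot be determined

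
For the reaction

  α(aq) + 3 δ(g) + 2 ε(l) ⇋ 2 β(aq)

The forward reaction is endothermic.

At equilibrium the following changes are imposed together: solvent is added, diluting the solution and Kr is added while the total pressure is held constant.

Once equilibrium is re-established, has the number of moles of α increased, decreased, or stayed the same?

cannot be determined

Dilution lowers every aqueous concentration by the same factor. Δn_aq = 2 − 1 = +1, so the system shifts toward the side with more dissolved moles — to the right.
Adding inert gas at constant total pressure expands the volume and lowers every reacting partial pressure. With Δn_gas = 0 − 3 = -3, Q moves away from K toward the side with fewer gas moles, so the system shifts toward the side with more gas moles — to the left.
The two effects oppose each other, so the net shift — and hence the change in α — cannot be determined from the given information.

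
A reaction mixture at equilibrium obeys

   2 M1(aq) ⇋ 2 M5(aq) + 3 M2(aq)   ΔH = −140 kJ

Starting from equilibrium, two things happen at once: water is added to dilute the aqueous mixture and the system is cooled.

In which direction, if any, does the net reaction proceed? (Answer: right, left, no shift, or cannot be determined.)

Dilution lowers every aqueous concentration by the same factor. Δn_aq = 5 − 2 = +3, so the system shifts toward the side with more dissolved moles — to the right.
The forward reaction is exothermic. Lowering T favours the exothermic direction — shift to the right.
All effects act in the same direction — net shift to the right.

right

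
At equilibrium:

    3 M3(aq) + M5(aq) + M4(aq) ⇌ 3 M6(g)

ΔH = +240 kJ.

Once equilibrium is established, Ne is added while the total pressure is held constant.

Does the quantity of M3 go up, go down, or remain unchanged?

Adding inert gas at constant total pressure expands the volume and lowers every reacting partial pressure. With Δn_gas = 3 − 0 = +3, Q moves away from K toward the side with fewer gas moles, so the system shifts toward the side with more gas moles — to the right.
The net shift is to the right. M3 is a reactant, so its amount decreases.

decreases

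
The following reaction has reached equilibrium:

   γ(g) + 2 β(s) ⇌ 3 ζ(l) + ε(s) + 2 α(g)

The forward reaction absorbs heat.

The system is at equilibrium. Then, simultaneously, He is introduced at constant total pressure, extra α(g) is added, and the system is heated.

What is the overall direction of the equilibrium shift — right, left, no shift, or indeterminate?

cannot be determined

Adding inert gas at constant total pressure expands the volume and lowers every reacting partial pressure. With Δn_gas = 2 − 1 = +1, Q moves away from K toward the side with fewer gas moles, so the system shifts toward the side with more gas moles — to the right.
Adding α (g), a product, drives the reaction to the left.
The forward reaction is endothermic. Raising T favours the endothermic direction — shift to the right.
The individual effects push in opposite directions; without quantitative information the net direction cannot be determined.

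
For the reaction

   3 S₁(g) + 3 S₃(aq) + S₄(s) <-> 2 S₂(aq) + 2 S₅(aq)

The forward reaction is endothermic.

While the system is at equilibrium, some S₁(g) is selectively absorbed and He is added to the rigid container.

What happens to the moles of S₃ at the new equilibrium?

increases

Removing S₁ (g), a reactant, drives the reaction to the left.
At constant volume, adding an inert gas leaves every reacting species' partial pressure unchanged, so Q is unchanged — no shift from this change.
The net shift is to the left. S₃ is a reactant, so its amount increases.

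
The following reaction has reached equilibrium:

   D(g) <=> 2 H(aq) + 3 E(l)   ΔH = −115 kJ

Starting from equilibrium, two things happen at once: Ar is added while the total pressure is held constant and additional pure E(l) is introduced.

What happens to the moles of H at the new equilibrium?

decreases

Adding inert gas at constant total pressure expands the volume and lowers every reacting partial pressure. With Δn_gas = 0 − 1 = -1, Q moves away from K toward the side with fewer gas moles, so the system shifts toward the side with more gas moles — to the left.
E is a pure liquid; its activity is 1 regardless of amount, so Q is unaffected — no shift from this change.
The net shift is to the left. H is a product, so its amount decreases.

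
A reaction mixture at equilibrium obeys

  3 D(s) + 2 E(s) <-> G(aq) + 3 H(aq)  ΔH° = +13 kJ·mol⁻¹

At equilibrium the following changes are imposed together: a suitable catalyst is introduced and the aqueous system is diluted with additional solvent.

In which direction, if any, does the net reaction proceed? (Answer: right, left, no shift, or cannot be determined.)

right

A catalyst speeds both forward and reverse rates equally; it changes neither Q nor K — no shift from this change.
Dilution lowers every aqueous concentration by the same factor. Δn_aq = 4 − 0 = +4, so the system shifts toward the side with more dissolved moles — to the right.
Only the nonzero effect(s) matter; the net shift is to the right.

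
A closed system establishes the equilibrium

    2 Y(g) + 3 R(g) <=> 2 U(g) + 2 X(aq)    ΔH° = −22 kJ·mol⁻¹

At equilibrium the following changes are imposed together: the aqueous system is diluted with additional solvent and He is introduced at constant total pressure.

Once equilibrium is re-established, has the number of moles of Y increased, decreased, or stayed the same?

cannot be determined

Dilution lowers every aqueous concentration by the same factor. Δn_aq = 2 − 0 = +2, so the system shifts toward the side with more dissolved moles — to the right.
Adding inert gas at constant total pressure expands the volume and lowers every reacting partial pressure. With Δn_gas = 2 − 5 = -3, Q moves away from K toward the side with fewer gas moles, so the system shifts toward the side with more gas moles — to the left.
The two effects oppose each other, so the net shift — and hence the change in Y — cannot be determined from the given information.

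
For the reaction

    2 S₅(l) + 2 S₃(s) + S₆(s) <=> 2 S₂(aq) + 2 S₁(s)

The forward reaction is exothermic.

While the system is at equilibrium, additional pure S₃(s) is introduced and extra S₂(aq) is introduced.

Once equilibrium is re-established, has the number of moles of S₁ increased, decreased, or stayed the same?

S₃ is a pure solid; its activity is 1 regardless of amount, so Q is unaffected — no shift from this change.
Adding S₂ (aq), a product, drives the reaction to the left.
The net shift is to the left. S₁ is a product, so its amount decreases.

decreases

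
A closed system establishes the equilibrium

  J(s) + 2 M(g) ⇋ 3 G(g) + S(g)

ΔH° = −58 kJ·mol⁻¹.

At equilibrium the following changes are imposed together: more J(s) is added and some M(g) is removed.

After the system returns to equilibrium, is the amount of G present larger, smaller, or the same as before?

J is a pure solid; its activity is 1 regardless of amount, so Q is unaffected — no shift from this change.
Removing M (g), a reactant, drives the reaction to the left.
The net shift is to the left. G is a product, so its amount decreases.

decreases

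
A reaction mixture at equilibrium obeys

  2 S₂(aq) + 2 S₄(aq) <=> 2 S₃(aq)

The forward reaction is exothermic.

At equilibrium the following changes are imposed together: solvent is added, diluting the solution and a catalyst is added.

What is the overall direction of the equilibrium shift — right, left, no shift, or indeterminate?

Dilution lowers every aqueous concentration by the same factor. Δn_aq = 2 − 4 = -2, so the system shifts toward the side with more dissolved moles — to the left.
A catalyst speeds both forward and reverse rates equally; it changes neither Q nor K — no shift from this change.
Only the nonzero effect(s) matter; the net shift is to the left.

left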